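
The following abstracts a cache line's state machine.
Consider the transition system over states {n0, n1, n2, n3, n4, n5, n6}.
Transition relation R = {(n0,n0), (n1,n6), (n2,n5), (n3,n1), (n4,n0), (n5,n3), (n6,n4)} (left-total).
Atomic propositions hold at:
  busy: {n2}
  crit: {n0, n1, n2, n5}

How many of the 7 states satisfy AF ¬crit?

Sat(¬crit) = {n3, n4, n6}
AF ¬crit: least fixpoint, start Z0 = {n3, n4, n6}, add states with every successor in Z. Z1 = {n1, n3, n4, n5, n6}; Z2 = {n1, n2, n3, n4, n5, n6}; fixed.
Sat(AF ¬crit) = {n1, n2, n3, n4, n5, n6}
|Sat(AF ¬crit)| = |{n1, n2, n3, n4, n5, n6}| = 6.

6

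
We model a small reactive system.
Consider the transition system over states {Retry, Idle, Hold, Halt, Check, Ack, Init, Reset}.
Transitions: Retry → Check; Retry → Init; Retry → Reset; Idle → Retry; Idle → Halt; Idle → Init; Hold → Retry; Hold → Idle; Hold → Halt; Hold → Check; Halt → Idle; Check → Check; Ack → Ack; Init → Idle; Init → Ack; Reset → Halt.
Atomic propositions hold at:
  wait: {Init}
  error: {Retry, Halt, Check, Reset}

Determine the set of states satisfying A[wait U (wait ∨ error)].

{Retry, Halt, Check, Init, Reset}

Sat(wait ∨ error) = {Retry, Halt, Check, Init, Reset}
A[wait U (wait ∨ error)]: least fixpoint, start Z0 = Sat((wait ∨ error)) = {Retry, Halt, Check, Init, Reset}, add states in Sat(wait) with every successor in Z. Already a fixed point.
Sat(A[wait U (wait ∨ error)]) = {Retry, Halt, Check, Init, Reset}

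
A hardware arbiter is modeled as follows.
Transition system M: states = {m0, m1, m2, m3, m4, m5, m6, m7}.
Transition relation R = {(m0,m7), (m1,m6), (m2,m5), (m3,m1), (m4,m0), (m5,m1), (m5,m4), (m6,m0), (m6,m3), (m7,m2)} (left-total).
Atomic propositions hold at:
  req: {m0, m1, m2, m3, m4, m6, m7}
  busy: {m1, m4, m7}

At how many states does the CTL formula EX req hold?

7

Sat(EX req) = {s : some successor in {m0, m1, m2, m3, m4, m6, m7}} = {m0, m1, m3, m4, m5, m6, m7}
|Sat(EX req)| = |{m0, m1, m3, m4, m5, m6, m7}| = 7.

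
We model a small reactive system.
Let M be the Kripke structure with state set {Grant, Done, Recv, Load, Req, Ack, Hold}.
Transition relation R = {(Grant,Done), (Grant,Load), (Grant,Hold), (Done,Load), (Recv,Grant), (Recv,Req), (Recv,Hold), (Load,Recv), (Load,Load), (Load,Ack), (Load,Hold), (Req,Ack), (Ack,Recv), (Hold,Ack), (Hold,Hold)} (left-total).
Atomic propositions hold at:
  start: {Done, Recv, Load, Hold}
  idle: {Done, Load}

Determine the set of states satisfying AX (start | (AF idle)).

AF idle: least fixpoint, start Z0 = {Done, Load}, add states with every successor in Z. Already a fixed point.
Sat(AF idle) = {Done, Load}
Sat(start | (AF idle)) = {Done, Recv, Load, Hold}
Sat(AX (start | (AF idle))) = {s : every successor in {Done, Recv, Load, Hold}} = {Grant, Done, Ack}

{Grant, Done, Ack}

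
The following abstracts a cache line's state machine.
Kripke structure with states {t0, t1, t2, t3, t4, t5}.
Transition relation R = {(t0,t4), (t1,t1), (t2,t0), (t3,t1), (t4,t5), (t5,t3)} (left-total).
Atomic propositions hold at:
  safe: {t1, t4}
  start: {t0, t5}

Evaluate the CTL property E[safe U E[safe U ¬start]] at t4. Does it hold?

Yes

Sat(¬start) = {t1, t2, t3, t4}
E[safe U ¬start]: least fixpoint, start Z0 = Sat(¬start) = {t1, t2, t3, t4}, add states in Sat(safe) with some successor in Z. Already a fixed point.
Sat(E[safe U ¬start]) = {t1, t2, t3, t4}
E[safe U E[safe U ¬start]]: least fixpoint, start Z0 = Sat(E[safe U ¬start]) = {t1, t2, t3, t4}, add states in Sat(safe) with some successor in Z. Already a fixed point.
Sat(E[safe U E[safe U ¬start]]) = {t1, t2, t3, t4}
t4 ∈ Sat(E[safe U E[safe U ¬start]]) = {t1, t2, t3, t4}, so the formula holds at t4.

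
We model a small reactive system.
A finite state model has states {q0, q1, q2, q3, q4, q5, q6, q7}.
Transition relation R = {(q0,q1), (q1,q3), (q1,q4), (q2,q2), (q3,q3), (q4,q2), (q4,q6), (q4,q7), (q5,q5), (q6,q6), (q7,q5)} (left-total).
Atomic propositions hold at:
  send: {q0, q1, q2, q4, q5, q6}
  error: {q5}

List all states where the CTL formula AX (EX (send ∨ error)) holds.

Sat(send ∨ error) = {q0, q1, q2, q4, q5, q6}
Sat(EX (send ∨ error)) = {s : some successor in {q0, q1, q2, q4, q5, q6}} = {q0, q1, q2, q4, q5, q6, q7}
Sat(AX (EX (send ∨ error))) = {s : every successor in {q0, q1, q2, q4, q5, q6, q7}} = {q0, q2, q4, q5, q6, q7}

{q0, q2, q4, q5, q6, q7}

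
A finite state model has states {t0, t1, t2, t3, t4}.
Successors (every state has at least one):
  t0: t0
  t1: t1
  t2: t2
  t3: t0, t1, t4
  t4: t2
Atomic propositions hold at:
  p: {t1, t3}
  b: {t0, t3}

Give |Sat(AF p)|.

2

AF p: least fixpoint, start Z0 = {t1, t3}, add states with every successor in Z. Already a fixed point.
Sat(AF p) = {t1, t3}
|Sat(AF p)| = |{t1, t3}| = 2.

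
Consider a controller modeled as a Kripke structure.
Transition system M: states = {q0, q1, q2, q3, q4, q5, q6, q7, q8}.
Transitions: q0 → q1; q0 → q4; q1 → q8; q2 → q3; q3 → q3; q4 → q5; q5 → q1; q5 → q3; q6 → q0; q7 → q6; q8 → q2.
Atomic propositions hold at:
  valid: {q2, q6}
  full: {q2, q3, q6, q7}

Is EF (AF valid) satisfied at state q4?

Yes

AF valid: least fixpoint, start Z0 = {q2, q6}, add states with every successor in Z. Z1 = {q2, q6, q7, q8}; Z2 = {q1, q2, q6, q7, q8}; fixed.
Sat(AF valid) = {q1, q2, q6, q7, q8}
EF (AF valid): least fixpoint, start Z0 = {q1, q2, q6, q7, q8}, add states with some successor in Z. Z1 = {q0, q1, q2, q5, q6, q7, q8}; Z2 = {q0, q1, q2, q4, q5, q6, q7, q8}; fixed.
Sat(EF (AF valid)) = {q0, q1, q2, q4, q5, q6, q7, q8}
q4 ∈ Sat(EF (AF valid)) = {q0, q1, q2, q4, q5, q6, q7, q8}, so the formula holds at q4.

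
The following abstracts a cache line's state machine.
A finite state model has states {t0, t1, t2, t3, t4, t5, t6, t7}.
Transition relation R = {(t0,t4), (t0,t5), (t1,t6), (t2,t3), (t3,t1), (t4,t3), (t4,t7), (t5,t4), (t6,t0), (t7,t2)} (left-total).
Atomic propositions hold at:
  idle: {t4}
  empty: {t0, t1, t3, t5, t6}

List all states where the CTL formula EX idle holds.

Sat(EX idle) = {s : some successor in {t4}} = {t0, t5}

{t0, t5}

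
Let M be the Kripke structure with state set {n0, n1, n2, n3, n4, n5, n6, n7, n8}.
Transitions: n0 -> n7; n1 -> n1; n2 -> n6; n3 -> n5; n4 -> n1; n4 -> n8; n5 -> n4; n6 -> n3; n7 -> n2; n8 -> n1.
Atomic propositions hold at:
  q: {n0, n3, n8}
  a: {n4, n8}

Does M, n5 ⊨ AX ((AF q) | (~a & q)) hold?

AF q: least fixpoint, start Z0 = {n0, n3, n8}, add states with every successor in Z. Z1 = {n0, n3, n6, n8}; Z2 = {n0, n2, n3, n6, n8}; Z3 = {n0, n2, n3, n6, n7, n8}; fixed.
Sat(AF q) = {n0, n2, n3, n6, n7, n8}
Sat(~a) = {n0, n1, n2, n3, n5, n6, n7}
Sat(~a & q) = {n0, n3}
Sat((AF q) | (~a & q)) = {n0, n2, n3, n6, n7, n8}
Sat(AX ((AF q) | (~a & q))) = {s : every successor in {n0, n2, n3, n6, n7, n8}} = {n0, n2, n6, n7}
n5 ∉ Sat(AX ((AF q) | (~a & q))) = {n0, n2, n6, n7}, so the formula does not hold at n5.

No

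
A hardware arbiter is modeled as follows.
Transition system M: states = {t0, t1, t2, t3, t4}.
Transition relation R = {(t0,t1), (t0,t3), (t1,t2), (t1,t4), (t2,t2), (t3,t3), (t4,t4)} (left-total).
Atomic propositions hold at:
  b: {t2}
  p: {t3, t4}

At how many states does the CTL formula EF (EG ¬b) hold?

Sat(¬b) = {t0, t1, t3, t4}
EG ¬b: greatest fixpoint, start Z0 = {t0, t1, t3, t4}, keep only states in Sat with some successor in Z. Already a fixed point.
Sat(EG ¬b) = {t0, t1, t3, t4}
EF (EG ¬b): least fixpoint, start Z0 = {t0, t1, t3, t4}, add states with some successor in Z. Already a fixed point.
Sat(EF (EG ¬b)) = {t0, t1, t3, t4}
|Sat(EF (EG ¬b))| = |{t0, t1, t3, t4}| = 4.

4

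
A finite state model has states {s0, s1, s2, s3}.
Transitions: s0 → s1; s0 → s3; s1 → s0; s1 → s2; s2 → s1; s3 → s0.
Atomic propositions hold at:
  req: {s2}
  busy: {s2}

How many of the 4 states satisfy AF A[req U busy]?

1

A[req U busy]: least fixpoint, start Z0 = Sat(busy) = {s2}, add states in Sat(req) with every successor in Z. Already a fixed point.
Sat(A[req U busy]) = {s2}
AF A[req U busy]: least fixpoint, start Z0 = {s2}, add states with every successor in Z. Already a fixed point.
Sat(AF A[req U busy]) = {s2}
|Sat(AF A[req U busy])| = |{s2}| = 1.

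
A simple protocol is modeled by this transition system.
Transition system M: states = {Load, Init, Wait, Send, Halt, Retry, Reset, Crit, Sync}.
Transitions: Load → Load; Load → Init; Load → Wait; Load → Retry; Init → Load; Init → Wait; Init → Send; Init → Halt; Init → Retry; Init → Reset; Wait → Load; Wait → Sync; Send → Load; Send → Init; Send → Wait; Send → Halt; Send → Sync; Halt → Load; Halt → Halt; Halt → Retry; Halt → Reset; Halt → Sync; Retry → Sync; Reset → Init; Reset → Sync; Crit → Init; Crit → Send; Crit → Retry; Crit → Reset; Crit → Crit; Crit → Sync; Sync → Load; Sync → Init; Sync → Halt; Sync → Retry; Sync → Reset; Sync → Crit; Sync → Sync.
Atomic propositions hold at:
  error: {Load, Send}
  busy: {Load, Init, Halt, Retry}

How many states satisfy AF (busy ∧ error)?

1

Sat(busy ∧ error) = {Load}
AF (busy ∧ error): least fixpoint, start Z0 = {Load}, add states with every successor in Z. Already a fixed point.
Sat(AF (busy ∧ error)) = {Load}
|Sat(AF (busy ∧ error))| = |{Load}| = 1.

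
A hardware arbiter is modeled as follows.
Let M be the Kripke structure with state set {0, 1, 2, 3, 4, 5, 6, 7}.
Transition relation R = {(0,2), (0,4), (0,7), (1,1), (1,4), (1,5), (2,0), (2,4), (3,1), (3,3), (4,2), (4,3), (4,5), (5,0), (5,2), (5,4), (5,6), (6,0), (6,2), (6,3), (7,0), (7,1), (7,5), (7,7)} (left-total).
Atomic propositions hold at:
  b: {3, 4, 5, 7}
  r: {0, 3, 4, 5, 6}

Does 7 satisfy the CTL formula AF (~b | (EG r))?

No

Sat(~b) = {0, 1, 2, 6}
EG r: greatest fixpoint, start Z0 = {0, 3, 4, 5, 6}, keep only states in Sat with some successor in Z. Already a fixed point.
Sat(EG r) = {0, 3, 4, 5, 6}
Sat(~b | (EG r)) = {0, 1, 2, 3, 4, 5, 6}
AF (~b | (EG r)): least fixpoint, start Z0 = {0, 1, 2, 3, 4, 5, 6}, add states with every successor in Z. Already a fixed point.
Sat(AF (~b | (EG r))) = {0, 1, 2, 3, 4, 5, 6}
7 ∉ Sat(AF (~b | (EG r))) = {0, 1, 2, 3, 4, 5, 6}, so the formula does not hold at 7.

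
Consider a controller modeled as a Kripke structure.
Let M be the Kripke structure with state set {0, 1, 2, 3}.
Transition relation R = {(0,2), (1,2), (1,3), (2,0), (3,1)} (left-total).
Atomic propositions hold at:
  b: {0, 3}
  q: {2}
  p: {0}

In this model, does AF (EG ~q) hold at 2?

No

Sat(~q) = {0, 1, 3}
EG ~q: greatest fixpoint, start Z0 = {0, 1, 3}, keep only states in Sat with some successor in Z. Z1 = {1, 3}; fixed.
Sat(EG ~q) = {1, 3}
AF (EG ~q): least fixpoint, start Z0 = {1, 3}, add states with every successor in Z. Already a fixed point.
Sat(AF (EG ~q)) = {1, 3}
2 ∉ Sat(AF (EG ~q)) = {1, 3}, so the formula does not hold at 2.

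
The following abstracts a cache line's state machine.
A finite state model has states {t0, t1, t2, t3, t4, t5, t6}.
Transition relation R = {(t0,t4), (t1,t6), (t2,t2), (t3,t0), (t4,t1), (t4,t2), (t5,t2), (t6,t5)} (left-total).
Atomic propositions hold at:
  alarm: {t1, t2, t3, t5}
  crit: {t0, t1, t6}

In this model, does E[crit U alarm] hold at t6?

E[crit U alarm]: least fixpoint, start Z0 = Sat(alarm) = {t1, t2, t3, t5}, add states in Sat(crit) with some successor in Z. Z1 = {t1, t2, t3, t5, t6}; fixed.
Sat(E[crit U alarm]) = {t1, t2, t3, t5, t6}
t6 ∈ Sat(E[crit U alarm]) = {t1, t2, t3, t5, t6}, so the formula holds at t6.

Yes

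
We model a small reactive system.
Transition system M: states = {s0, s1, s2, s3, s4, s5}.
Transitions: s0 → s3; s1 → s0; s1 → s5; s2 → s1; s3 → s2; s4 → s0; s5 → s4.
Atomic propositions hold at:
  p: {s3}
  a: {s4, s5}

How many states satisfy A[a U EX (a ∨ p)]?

4

Sat(a ∨ p) = {s3, s4, s5}
Sat(EX (a ∨ p)) = {s : some successor in {s3, s4, s5}} = {s0, s1, s5}
A[a U EX (a ∨ p)]: least fixpoint, start Z0 = Sat(EX (a ∨ p)) = {s0, s1, s5}, add states in Sat(a) with every successor in Z. Z1 = {s0, s1, s4, s5}; fixed.
Sat(A[a U EX (a ∨ p)]) = {s0, s1, s4, s5}
|Sat(A[a U EX (a ∨ p)])| = |{s0, s1, s4, s5}| = 4.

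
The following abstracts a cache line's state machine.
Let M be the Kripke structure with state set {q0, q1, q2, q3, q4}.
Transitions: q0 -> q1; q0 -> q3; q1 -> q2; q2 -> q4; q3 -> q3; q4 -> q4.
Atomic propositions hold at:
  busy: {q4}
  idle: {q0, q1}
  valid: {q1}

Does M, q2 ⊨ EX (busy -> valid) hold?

Sat(busy -> valid) = {q0, q1, q2, q3}
Sat(EX (busy -> valid)) = {s : some successor in {q0, q1, q2, q3}} = {q0, q1, q3}
q2 ∉ Sat(EX (busy -> valid)) = {q0, q1, q3}, so the formula does not hold at q2.

No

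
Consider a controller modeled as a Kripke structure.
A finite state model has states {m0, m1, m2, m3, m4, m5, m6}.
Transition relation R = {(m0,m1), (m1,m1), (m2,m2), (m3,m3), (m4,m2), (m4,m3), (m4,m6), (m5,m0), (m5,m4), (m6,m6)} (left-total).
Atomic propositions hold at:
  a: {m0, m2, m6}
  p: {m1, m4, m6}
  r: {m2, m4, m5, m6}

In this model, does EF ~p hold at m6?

Sat(~p) = {m0, m2, m3, m5}
EF ~p: least fixpoint, start Z0 = {m0, m2, m3, m5}, add states with some successor in Z. Z1 = {m0, m2, m3, m4, m5}; fixed.
Sat(EF ~p) = {m0, m2, m3, m4, m5}
m6 ∉ Sat(EF ~p) = {m0, m2, m3, m4, m5}, so the formula does not hold at m6.

No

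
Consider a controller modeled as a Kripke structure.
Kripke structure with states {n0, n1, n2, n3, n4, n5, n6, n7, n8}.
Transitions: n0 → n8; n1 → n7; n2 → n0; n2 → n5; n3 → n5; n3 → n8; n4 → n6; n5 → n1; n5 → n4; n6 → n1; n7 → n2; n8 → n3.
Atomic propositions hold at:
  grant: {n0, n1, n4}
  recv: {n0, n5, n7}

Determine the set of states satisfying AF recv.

AF recv: least fixpoint, start Z0 = {n0, n5, n7}, add states with every successor in Z. Z1 = {n0, n1, n2, n5, n7}; Z2 = {n0, n1, n2, n5, n6, n7}; Z3 = {n0, n1, n2, n4, n5, n6, n7}; fixed.
Sat(AF recv) = {n0, n1, n2, n4, n5, n6, n7}

{n0, n1, n2, n4, n5, n6, n7}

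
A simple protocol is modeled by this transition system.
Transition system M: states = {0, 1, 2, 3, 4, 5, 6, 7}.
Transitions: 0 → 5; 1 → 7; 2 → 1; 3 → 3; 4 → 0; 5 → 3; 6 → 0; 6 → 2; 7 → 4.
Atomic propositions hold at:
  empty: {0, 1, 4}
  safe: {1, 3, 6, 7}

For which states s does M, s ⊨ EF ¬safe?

Sat(¬safe) = {0, 2, 4, 5}
EF ¬safe: least fixpoint, start Z0 = {0, 2, 4, 5}, add states with some successor in Z. Z1 = {0, 2, 4, 5, 6, 7}; Z2 = {0, 1, 2, 4, 5, 6, 7}; fixed.
Sat(EF ¬safe) = {0, 1, 2, 4, 5, 6, 7}

{0, 1, 2, 4, 5, 6, 7}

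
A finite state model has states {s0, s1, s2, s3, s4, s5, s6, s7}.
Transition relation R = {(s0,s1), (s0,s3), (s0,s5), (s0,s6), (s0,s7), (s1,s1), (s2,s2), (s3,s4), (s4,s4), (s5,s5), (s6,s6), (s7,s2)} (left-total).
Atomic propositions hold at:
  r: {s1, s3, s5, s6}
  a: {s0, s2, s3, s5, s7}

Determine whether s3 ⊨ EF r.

EF r: least fixpoint, start Z0 = {s1, s3, s5, s6}, add states with some successor in Z. Z1 = {s0, s1, s3, s5, s6}; fixed.
Sat(EF r) = {s0, s1, s3, s5, s6}
s3 ∈ Sat(EF r) = {s0, s1, s3, s5, s6}, so the formula holds at s3.

Yes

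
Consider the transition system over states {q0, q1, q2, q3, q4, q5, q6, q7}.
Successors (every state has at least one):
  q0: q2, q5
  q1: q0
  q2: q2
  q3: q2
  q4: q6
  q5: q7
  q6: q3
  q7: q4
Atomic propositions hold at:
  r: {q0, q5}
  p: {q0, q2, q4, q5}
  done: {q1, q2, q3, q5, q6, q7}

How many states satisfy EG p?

EG p: greatest fixpoint, start Z0 = {q0, q2, q4, q5}, keep only states in Sat with some successor in Z. Z1 = {q0, q2}; fixed.
Sat(EG p) = {q0, q2}
|Sat(EG p)| = |{q0, q2}| = 2.

2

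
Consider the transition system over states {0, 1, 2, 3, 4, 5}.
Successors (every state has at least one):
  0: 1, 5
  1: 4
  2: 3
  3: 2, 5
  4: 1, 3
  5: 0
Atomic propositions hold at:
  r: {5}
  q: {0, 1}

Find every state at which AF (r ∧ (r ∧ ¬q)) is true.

{5}

Sat(¬q) = {2, 3, 4, 5}
Sat(r ∧ ¬q) = {5}
Sat(r ∧ (r ∧ ¬q)) = {5}
AF (r ∧ (r ∧ ¬q)): least fixpoint, start Z0 = {5}, add states with every successor in Z. Already a fixed point.
Sat(AF (r ∧ (r ∧ ¬q))) = {5}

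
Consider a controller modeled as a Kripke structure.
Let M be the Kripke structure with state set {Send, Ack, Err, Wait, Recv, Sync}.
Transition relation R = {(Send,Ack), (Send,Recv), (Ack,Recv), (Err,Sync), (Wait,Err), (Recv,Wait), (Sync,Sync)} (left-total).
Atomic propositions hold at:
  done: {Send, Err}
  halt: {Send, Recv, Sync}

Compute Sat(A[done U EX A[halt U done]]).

A[halt U done]: least fixpoint, start Z0 = Sat(done) = {Send, Err}, add states in Sat(halt) with every successor in Z. Already a fixed point.
Sat(A[halt U done]) = {Send, Err}
Sat(EX A[halt U done]) = {s : some successor in {Send, Err}} = {Wait}
A[done U EX A[halt U done]]: least fixpoint, start Z0 = Sat(EX A[halt U done]) = {Wait}, add states in Sat(done) with every successor in Z. Already a fixed point.
Sat(A[done U EX A[halt U done]]) = {Wait}

{Wait}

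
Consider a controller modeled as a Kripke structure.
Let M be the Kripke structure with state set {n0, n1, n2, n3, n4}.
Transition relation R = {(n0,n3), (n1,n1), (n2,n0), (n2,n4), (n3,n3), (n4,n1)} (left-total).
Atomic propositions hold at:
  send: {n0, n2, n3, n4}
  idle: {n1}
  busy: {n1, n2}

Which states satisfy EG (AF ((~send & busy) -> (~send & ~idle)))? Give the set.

Sat(~send) = {n1}
Sat(~send & busy) = {n1}
Sat(~idle) = {n0, n2, n3, n4}
Sat(~send & ~idle) = ∅
Sat((~send & busy) -> (~send & ~idle)) = {n0, n2, n3, n4}
AF ((~send & busy) -> (~send & ~idle)): least fixpoint, start Z0 = {n0, n2, n3, n4}, add states with every successor in Z. Already a fixed point.
Sat(AF ((~send & busy) -> (~send & ~idle))) = {n0, n2, n3, n4}
EG (AF ((~send & busy) -> (~send & ~idle))): greatest fixpoint, start Z0 = {n0, n2, n3, n4}, keep only states in Sat with some successor in Z. Z1 = {n0, n2, n3}; fixed.
Sat(EG (AF ((~send & busy) -> (~send & ~idle)))) = {n0, n2, n3}

{n0, n2, n3}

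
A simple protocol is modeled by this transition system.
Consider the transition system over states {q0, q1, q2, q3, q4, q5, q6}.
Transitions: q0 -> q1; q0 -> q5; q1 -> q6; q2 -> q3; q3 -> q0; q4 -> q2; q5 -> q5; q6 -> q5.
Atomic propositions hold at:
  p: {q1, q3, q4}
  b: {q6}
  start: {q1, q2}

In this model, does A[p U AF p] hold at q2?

AF p: least fixpoint, start Z0 = {q1, q3, q4}, add states with every successor in Z. Z1 = {q1, q2, q3, q4}; fixed.
Sat(AF p) = {q1, q2, q3, q4}
A[p U AF p]: least fixpoint, start Z0 = Sat(AF p) = {q1, q2, q3, q4}, add states in Sat(p) with every successor in Z. Already a fixed point.
Sat(A[p U AF p]) = {q1, q2, q3, q4}
q2 ∈ Sat(A[p U AF p]) = {q1, q2, q3, q4}, so the formula holds at q2.

Yes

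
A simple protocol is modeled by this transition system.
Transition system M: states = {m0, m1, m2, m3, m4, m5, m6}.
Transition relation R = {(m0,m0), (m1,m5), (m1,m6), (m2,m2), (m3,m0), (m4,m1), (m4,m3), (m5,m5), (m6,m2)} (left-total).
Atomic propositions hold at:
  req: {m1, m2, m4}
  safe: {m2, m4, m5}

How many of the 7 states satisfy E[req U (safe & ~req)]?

3

Sat(~req) = {m0, m3, m5, m6}
Sat(safe & ~req) = {m5}
E[req U (safe & ~req)]: least fixpoint, start Z0 = Sat((safe & ~req)) = {m5}, add states in Sat(req) with some successor in Z. Z1 = {m1, m5}; Z2 = {m1, m4, m5}; fixed.
Sat(E[req U (safe & ~req)]) = {m1, m4, m5}
|Sat(E[req U (safe & ~req)])| = |{m1, m4, m5}| = 3.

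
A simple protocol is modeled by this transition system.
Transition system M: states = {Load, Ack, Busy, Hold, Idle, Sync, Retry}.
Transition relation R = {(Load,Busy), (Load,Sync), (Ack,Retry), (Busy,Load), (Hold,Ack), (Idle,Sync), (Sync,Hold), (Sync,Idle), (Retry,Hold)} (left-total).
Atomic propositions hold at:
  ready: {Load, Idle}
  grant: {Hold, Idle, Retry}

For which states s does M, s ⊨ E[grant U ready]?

{Load, Idle}

E[grant U ready]: least fixpoint, start Z0 = Sat(ready) = {Load, Idle}, add states in Sat(grant) with some successor in Z. Already a fixed point.
Sat(E[grant U ready]) = {Load, Idle}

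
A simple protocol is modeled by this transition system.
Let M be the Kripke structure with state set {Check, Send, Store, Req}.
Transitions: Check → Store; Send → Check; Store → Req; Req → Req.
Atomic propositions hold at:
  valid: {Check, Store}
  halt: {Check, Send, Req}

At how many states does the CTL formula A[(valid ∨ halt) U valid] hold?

Sat(valid ∨ halt) = {Check, Send, Store, Req}
A[(valid ∨ halt) U valid]: least fixpoint, start Z0 = Sat(valid) = {Check, Store}, add states in Sat(valid ∨ halt) with every successor in Z. Z1 = {Check, Send, Store}; fixed.
Sat(A[(valid ∨ halt) U valid]) = {Check, Send, Store}
|Sat(A[(valid ∨ halt) U valid])| = |{Check, Send, Store}| = 3.

3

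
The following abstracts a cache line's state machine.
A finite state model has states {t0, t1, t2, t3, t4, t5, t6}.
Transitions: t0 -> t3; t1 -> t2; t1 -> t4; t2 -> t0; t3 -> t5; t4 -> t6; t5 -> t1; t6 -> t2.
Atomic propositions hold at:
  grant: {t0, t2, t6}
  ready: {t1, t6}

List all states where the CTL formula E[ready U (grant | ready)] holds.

{t0, t1, t2, t6}

Sat(grant | ready) = {t0, t1, t2, t6}
E[ready U (grant | ready)]: least fixpoint, start Z0 = Sat((grant | ready)) = {t0, t1, t2, t6}, add states in Sat(ready) with some successor in Z. Already a fixed point.
Sat(E[ready U (grant | ready)]) = {t0, t1, t2, t6}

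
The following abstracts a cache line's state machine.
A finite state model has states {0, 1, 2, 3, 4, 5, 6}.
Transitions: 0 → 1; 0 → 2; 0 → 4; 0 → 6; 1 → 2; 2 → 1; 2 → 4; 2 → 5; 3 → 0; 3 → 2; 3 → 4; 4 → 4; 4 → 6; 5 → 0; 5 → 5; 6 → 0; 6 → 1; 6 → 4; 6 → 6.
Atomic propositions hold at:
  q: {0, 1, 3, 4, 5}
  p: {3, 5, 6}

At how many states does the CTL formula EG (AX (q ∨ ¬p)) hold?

4

Sat(¬p) = {0, 1, 2, 4}
Sat(q ∨ ¬p) = {0, 1, 2, 3, 4, 5}
Sat(AX (q ∨ ¬p)) = {s : every successor in {0, 1, 2, 3, 4, 5}} = {1, 2, 3, 5}
EG (AX (q ∨ ¬p)): greatest fixpoint, start Z0 = {1, 2, 3, 5}, keep only states in Sat with some successor in Z. Already a fixed point.
Sat(EG (AX (q ∨ ¬p))) = {1, 2, 3, 5}
|Sat(EG (AX (q ∨ ¬p)))| = |{1, 2, 3, 5}| = 4.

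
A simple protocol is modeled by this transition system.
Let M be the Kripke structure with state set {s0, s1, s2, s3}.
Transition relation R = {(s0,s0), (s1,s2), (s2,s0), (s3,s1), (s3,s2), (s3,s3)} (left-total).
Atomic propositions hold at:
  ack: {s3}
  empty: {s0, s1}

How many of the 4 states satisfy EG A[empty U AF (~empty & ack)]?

Sat(~empty) = {s2, s3}
Sat(~empty & ack) = {s3}
AF (~empty & ack): least fixpoint, start Z0 = {s3}, add states with every successor in Z. Already a fixed point.
Sat(AF (~empty & ack)) = {s3}
A[empty U AF (~empty & ack)]: least fixpoint, start Z0 = Sat(AF (~empty & ack)) = {s3}, add states in Sat(empty) with every successor in Z. Already a fixed point.
Sat(A[empty U AF (~empty & ack)]) = {s3}
EG A[empty U AF (~empty & ack)]: greatest fixpoint, start Z0 = {s3}, keep only states in Sat with some successor in Z. Already a fixed point.
Sat(EG A[empty U AF (~empty & ack)]) = {s3}
|Sat(EG A[empty U AF (~empty & ack)])| = |{s3}| = 1.

1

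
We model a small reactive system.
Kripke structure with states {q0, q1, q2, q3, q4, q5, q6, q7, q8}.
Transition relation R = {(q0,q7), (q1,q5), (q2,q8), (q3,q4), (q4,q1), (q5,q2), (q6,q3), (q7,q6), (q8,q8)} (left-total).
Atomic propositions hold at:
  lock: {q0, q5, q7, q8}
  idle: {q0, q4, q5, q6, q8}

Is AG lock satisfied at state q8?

Yes

AG lock: greatest fixpoint, start Z0 = {q0, q5, q7, q8}, keep only states in Sat with every successor in Z. Z1 = {q0, q8}; Z2 = {q8}; fixed.
Sat(AG lock) = {q8}
q8 ∈ Sat(AG lock) = {q8}, so the formula holds at q8.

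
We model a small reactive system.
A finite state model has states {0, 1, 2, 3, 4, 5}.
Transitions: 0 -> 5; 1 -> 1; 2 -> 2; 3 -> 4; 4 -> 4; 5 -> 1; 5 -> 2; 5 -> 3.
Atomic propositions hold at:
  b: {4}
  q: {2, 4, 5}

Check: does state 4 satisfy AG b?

Yes

AG b: greatest fixpoint, start Z0 = {4}, keep only states in Sat with every successor in Z. Already a fixed point.
Sat(AG b) = {4}
4 ∈ Sat(AG b) = {4}, so the formula holds at 4.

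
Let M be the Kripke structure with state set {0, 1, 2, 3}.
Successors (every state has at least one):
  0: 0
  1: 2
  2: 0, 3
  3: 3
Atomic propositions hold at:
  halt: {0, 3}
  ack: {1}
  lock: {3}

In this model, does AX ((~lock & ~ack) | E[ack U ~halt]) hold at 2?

No

Sat(~lock) = {0, 1, 2}
Sat(~ack) = {0, 2, 3}
Sat(~lock & ~ack) = {0, 2}
Sat(~halt) = {1, 2}
E[ack U ~halt]: least fixpoint, start Z0 = Sat(~halt) = {1, 2}, add states in Sat(ack) with some successor in Z. Already a fixed point.
Sat(E[ack U ~halt]) = {1, 2}
Sat((~lock & ~ack) | E[ack U ~halt]) = {0, 1, 2}
Sat(AX ((~lock & ~ack) | E[ack U ~halt])) = {s : every successor in {0, 1, 2}} = {0, 1}
2 ∉ Sat(AX ((~lock & ~ack) | E[ack U ~halt])) = {0, 1}, so the formula does not hold at 2.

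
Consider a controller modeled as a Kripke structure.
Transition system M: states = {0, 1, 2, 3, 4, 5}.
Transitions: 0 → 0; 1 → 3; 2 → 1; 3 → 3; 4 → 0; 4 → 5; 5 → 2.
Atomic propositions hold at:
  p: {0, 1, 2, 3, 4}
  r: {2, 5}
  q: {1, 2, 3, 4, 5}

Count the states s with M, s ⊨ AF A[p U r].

A[p U r]: least fixpoint, start Z0 = Sat(r) = {2, 5}, add states in Sat(p) with every successor in Z. Already a fixed point.
Sat(A[p U r]) = {2, 5}
AF A[p U r]: least fixpoint, start Z0 = {2, 5}, add states with every successor in Z. Already a fixed point.
Sat(AF A[p U r]) = {2, 5}
|Sat(AF A[p U r])| = |{2, 5}| = 2.

2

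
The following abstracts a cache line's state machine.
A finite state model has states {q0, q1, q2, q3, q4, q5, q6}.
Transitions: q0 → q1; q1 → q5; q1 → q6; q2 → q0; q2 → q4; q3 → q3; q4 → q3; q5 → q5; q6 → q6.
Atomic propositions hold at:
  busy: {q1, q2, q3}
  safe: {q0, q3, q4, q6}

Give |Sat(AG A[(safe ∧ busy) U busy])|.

1

Sat(safe ∧ busy) = {q3}
A[(safe ∧ busy) U busy]: least fixpoint, start Z0 = Sat(busy) = {q1, q2, q3}, add states in Sat(safe ∧ busy) with every successor in Z. Already a fixed point.
Sat(A[(safe ∧ busy) U busy]) = {q1, q2, q3}
AG A[(safe ∧ busy) U busy]: greatest fixpoint, start Z0 = {q1, q2, q3}, keep only states in Sat with every successor in Z. Z1 = {q3}; fixed.
Sat(AG A[(safe ∧ busy) U busy]) = {q3}
|Sat(AG A[(safe ∧ busy) U busy])| = |{q3}| = 1.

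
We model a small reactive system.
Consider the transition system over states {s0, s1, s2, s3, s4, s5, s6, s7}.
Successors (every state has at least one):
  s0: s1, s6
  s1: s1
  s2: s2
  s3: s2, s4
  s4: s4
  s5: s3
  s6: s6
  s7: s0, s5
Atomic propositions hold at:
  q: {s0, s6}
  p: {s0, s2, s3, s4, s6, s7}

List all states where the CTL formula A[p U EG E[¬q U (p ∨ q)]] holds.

Sat(¬q) = {s1, s2, s3, s4, s5, s7}
Sat(p ∨ q) = {s0, s2, s3, s4, s6, s7}
E[¬q U (p ∨ q)]: least fixpoint, start Z0 = Sat((p ∨ q)) = {s0, s2, s3, s4, s6, s7}, add states in Sat(¬q) with some successor in Z. Z1 = {s0, s2, s3, s4, s5, s6, s7}; fixed.
Sat(E[¬q U (p ∨ q)]) = {s0, s2, s3, s4, s5, s6, s7}
EG E[¬q U (p ∨ q)]: greatest fixpoint, start Z0 = {s0, s2, s3, s4, s5, s6, s7}, keep only states in Sat with some successor in Z. Already a fixed point.
Sat(EG E[¬q U (p ∨ q)]) = {s0, s2, s3, s4, s5, s6, s7}
A[p U EG E[¬q U (p ∨ q)]]: least fixpoint, start Z0 = Sat(EG E[¬q U (p ∨ q)]) = {s0, s2, s3, s4, s5, s6, s7}, add states in Sat(p) with every successor in Z. Already a fixed point.
Sat(A[p U EG E[¬q U (p ∨ q)]]) = {s0, s2, s3, s4, s5, s6, s7}

{s0, s2, s3, s4, s5, s6, s7}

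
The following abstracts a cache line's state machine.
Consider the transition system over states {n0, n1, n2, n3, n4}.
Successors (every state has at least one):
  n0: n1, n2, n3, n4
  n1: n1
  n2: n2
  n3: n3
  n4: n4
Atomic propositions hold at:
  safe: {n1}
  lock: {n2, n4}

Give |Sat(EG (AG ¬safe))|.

Sat(¬safe) = {n0, n2, n3, n4}
AG ¬safe: greatest fixpoint, start Z0 = {n0, n2, n3, n4}, keep only states in Sat with every successor in Z. Z1 = {n2, n3, n4}; fixed.
Sat(AG ¬safe) = {n2, n3, n4}
EG (AG ¬safe): greatest fixpoint, start Z0 = {n2, n3, n4}, keep only states in Sat with some successor in Z. Already a fixed point.
Sat(EG (AG ¬safe)) = {n2, n3, n4}
|Sat(EG (AG ¬safe))| = |{n2, n3, n4}| = 3.

3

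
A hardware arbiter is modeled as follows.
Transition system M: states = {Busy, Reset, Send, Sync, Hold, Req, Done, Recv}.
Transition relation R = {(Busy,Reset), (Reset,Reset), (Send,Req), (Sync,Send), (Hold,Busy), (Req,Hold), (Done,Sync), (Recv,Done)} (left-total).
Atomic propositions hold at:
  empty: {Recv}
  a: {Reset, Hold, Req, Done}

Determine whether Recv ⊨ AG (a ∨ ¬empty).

No

Sat(¬empty) = {Busy, Reset, Send, Sync, Hold, Req, Done}
Sat(a ∨ ¬empty) = {Busy, Reset, Send, Sync, Hold, Req, Done}
AG (a ∨ ¬empty): greatest fixpoint, start Z0 = {Busy, Reset, Send, Sync, Hold, Req, Done}, keep only states in Sat with every successor in Z. Already a fixed point.
Sat(AG (a ∨ ¬empty)) = {Busy, Reset, Send, Sync, Hold, Req, Done}
Recv ∉ Sat(AG (a ∨ ¬empty)) = {Busy, Reset, Send, Sync, Hold, Req, Done}, so the formula does not hold at Recv.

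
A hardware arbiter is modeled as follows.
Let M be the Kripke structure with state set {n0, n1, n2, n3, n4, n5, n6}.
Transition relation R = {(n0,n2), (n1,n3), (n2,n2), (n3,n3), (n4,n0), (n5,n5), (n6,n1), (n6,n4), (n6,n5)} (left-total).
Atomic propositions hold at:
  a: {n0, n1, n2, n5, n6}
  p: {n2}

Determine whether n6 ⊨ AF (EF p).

Yes

EF p: least fixpoint, start Z0 = {n2}, add states with some successor in Z. Z1 = {n0, n2}; Z2 = {n0, n2, n4}; Z3 = {n0, n2, n4, n6}; fixed.
Sat(EF p) = {n0, n2, n4, n6}
AF (EF p): least fixpoint, start Z0 = {n0, n2, n4, n6}, add states with every successor in Z. Already a fixed point.
Sat(AF (EF p)) = {n0, n2, n4, n6}
n6 ∈ Sat(AF (EF p)) = {n0, n2, n4, n6}, so the formula holds at n6.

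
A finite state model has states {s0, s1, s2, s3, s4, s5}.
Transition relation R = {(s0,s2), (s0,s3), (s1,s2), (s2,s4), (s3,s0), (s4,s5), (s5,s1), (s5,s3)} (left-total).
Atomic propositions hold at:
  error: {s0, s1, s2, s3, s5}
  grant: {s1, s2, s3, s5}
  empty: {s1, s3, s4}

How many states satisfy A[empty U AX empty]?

4

Sat(AX empty) = {s : every successor in {s1, s3, s4}} = {s2, s5}
A[empty U AX empty]: least fixpoint, start Z0 = Sat(AX empty) = {s2, s5}, add states in Sat(empty) with every successor in Z. Z1 = {s1, s2, s4, s5}; fixed.
Sat(A[empty U AX empty]) = {s1, s2, s4, s5}
|Sat(A[empty U AX empty])| = |{s1, s2, s4, s5}| = 4.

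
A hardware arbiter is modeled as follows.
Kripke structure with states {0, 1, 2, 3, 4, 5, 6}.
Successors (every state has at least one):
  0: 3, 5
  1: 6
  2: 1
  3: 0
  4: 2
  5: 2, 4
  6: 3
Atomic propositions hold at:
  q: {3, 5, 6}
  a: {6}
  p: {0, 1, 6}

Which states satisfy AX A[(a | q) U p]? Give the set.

{1, 2, 3, 6}

Sat(a | q) = {3, 5, 6}
A[(a | q) U p]: least fixpoint, start Z0 = Sat(p) = {0, 1, 6}, add states in Sat(a | q) with every successor in Z. Z1 = {0, 1, 3, 6}; fixed.
Sat(A[(a | q) U p]) = {0, 1, 3, 6}
Sat(AX A[(a | q) U p]) = {s : every successor in {0, 1, 3, 6}} = {1, 2, 3, 6}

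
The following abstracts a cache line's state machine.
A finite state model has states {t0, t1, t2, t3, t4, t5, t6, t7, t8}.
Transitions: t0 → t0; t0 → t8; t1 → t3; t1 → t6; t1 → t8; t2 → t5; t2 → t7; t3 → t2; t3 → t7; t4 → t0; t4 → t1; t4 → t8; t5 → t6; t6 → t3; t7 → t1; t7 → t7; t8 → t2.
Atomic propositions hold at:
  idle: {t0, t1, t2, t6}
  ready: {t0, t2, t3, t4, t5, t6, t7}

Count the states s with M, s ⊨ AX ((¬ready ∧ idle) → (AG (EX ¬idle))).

7

Sat(¬ready) = {t1, t8}
Sat(¬ready ∧ idle) = {t1}
Sat(¬idle) = {t3, t4, t5, t7, t8}
Sat(EX ¬idle) = {s : some successor in {t3, t4, t5, t7, t8}} = {t0, t1, t2, t3, t4, t6, t7}
AG (EX ¬idle): greatest fixpoint, start Z0 = {t0, t1, t2, t3, t4, t6, t7}, keep only states in Sat with every successor in Z. Z1 = {t3, t6, t7}; Z2 = {t6}; Z3 = ∅; fixed.
Sat(AG (EX ¬idle)) = ∅
Sat((¬ready ∧ idle) → (AG (EX ¬idle))) = {t0, t2, t3, t4, t5, t6, t7, t8}
Sat(AX ((¬ready ∧ idle) → (AG (EX ¬idle)))) = {s : every successor in {t0, t2, t3, t4, t5, t6, t7, t8}} = {t0, t1, t2, t3, t5, t6, t8}
|Sat(AX ((¬ready ∧ idle) → (AG (EX ¬idle))))| = |{t0, t1, t2, t3, t5, t6, t8}| = 7.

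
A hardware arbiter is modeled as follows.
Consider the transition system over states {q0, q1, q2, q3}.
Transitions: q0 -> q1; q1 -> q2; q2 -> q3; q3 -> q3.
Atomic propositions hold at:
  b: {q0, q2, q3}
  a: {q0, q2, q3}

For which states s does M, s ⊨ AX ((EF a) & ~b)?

{q0}

EF a: least fixpoint, start Z0 = {q0, q2, q3}, add states with some successor in Z. Z1 = {q0, q1, q2, q3}; fixed.
Sat(EF a) = {q0, q1, q2, q3}
Sat(~b) = {q1}
Sat((EF a) & ~b) = {q1}
Sat(AX ((EF a) & ~b)) = {s : every successor in {q1}} = {q0}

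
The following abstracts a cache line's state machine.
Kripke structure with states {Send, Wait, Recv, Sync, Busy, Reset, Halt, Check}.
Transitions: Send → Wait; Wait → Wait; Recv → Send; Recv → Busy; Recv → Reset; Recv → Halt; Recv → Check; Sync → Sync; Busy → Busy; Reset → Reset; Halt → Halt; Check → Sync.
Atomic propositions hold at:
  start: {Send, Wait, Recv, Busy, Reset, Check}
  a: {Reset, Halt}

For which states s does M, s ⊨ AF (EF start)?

{Send, Wait, Recv, Busy, Reset, Check}

EF start: least fixpoint, start Z0 = {Send, Wait, Recv, Busy, Reset, Check}, add states with some successor in Z. Already a fixed point.
Sat(EF start) = {Send, Wait, Recv, Busy, Reset, Check}
AF (EF start): least fixpoint, start Z0 = {Send, Wait, Recv, Busy, Reset, Check}, add states with every successor in Z. Already a fixed point.
Sat(AF (EF start)) = {Send, Wait, Recv, Busy, Reset, Check}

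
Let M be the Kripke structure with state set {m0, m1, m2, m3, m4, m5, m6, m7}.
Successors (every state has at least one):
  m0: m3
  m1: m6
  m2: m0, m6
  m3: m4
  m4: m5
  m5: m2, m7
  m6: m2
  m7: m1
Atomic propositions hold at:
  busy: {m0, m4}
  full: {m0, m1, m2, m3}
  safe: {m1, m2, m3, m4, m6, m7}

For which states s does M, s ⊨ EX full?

Sat(EX full) = {s : some successor in {m0, m1, m2, m3}} = {m0, m2, m5, m6, m7}

{m0, m2, m5, m6, m7}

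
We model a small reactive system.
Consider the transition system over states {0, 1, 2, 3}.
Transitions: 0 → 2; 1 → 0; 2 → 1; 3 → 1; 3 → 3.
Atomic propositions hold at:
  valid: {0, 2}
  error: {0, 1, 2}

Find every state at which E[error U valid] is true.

E[error U valid]: least fixpoint, start Z0 = Sat(valid) = {0, 2}, add states in Sat(error) with some successor in Z. Z1 = {0, 1, 2}; fixed.
Sat(E[error U valid]) = {0, 1, 2}

{0, 1, 2}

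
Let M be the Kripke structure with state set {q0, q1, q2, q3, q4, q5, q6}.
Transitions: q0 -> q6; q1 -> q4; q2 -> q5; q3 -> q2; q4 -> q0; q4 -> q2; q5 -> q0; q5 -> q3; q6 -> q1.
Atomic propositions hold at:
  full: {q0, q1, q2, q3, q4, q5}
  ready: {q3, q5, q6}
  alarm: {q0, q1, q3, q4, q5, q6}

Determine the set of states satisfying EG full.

{q1, q2, q3, q4, q5}

EG full: greatest fixpoint, start Z0 = {q0, q1, q2, q3, q4, q5}, keep only states in Sat with some successor in Z. Z1 = {q1, q2, q3, q4, q5}; fixed.
Sat(EG full) = {q1, q2, q3, q4, q5}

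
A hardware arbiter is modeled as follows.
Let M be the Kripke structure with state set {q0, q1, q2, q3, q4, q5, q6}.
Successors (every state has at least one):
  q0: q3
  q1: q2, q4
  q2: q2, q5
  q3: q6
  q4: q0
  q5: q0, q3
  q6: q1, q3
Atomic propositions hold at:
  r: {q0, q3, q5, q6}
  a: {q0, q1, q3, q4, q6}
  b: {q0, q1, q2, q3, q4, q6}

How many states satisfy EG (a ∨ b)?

6

Sat(a ∨ b) = {q0, q1, q2, q3, q4, q6}
EG (a ∨ b): greatest fixpoint, start Z0 = {q0, q1, q2, q3, q4, q6}, keep only states in Sat with some successor in Z. Already a fixed point.
Sat(EG (a ∨ b)) = {q0, q1, q2, q3, q4, q6}
|Sat(EG (a ∨ b))| = |{q0, q1, q2, q3, q4, q6}| = 6.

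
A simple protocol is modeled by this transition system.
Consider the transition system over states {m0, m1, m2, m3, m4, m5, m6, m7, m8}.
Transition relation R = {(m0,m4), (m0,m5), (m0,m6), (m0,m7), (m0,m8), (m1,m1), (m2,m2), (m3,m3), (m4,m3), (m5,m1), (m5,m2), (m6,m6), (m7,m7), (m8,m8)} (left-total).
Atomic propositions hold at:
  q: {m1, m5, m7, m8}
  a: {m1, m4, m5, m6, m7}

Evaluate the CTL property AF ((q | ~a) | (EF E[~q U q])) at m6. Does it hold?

No

Sat(~a) = {m0, m2, m3, m8}
Sat(q | ~a) = {m0, m1, m2, m3, m5, m7, m8}
Sat(~q) = {m0, m2, m3, m4, m6}
E[~q U q]: least fixpoint, start Z0 = Sat(q) = {m1, m5, m7, m8}, add states in Sat(~q) with some successor in Z. Z1 = {m0, m1, m5, m7, m8}; fixed.
Sat(E[~q U q]) = {m0, m1, m5, m7, m8}
EF E[~q U q]: least fixpoint, start Z0 = {m0, m1, m5, m7, m8}, add states with some successor in Z. Already a fixed point.
Sat(EF E[~q U q]) = {m0, m1, m5, m7, m8}
Sat((q | ~a) | (EF E[~q U q])) = {m0, m1, m2, m3, m5, m7, m8}
AF ((q | ~a) | (EF E[~q U q])): least fixpoint, start Z0 = {m0, m1, m2, m3, m5, m7, m8}, add states with every successor in Z. Z1 = {m0, m1, m2, m3, m4, m5, m7, m8}; fixed.
Sat(AF ((q | ~a) | (EF E[~q U q]))) = {m0, m1, m2, m3, m4, m5, m7, m8}
m6 ∉ Sat(AF ((q | ~a) | (EF E[~q U q]))) = {m0, m1, m2, m3, m4, m5, m7, m8}, so the formula does not hold at m6.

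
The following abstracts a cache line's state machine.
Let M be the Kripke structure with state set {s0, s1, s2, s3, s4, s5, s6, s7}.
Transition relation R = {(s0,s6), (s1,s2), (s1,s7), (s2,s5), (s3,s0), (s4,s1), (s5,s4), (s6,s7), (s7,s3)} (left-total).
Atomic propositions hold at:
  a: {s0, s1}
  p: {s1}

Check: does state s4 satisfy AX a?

Yes

Sat(AX a) = {s : every successor in {s0, s1}} = {s3, s4}
s4 ∈ Sat(AX a) = {s3, s4}, so the formula holds at s4.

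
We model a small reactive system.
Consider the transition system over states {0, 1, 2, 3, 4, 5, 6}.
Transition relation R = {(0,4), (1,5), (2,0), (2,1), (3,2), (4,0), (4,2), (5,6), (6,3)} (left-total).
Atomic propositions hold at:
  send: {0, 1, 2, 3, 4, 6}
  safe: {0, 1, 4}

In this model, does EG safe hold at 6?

EG safe: greatest fixpoint, start Z0 = {0, 1, 4}, keep only states in Sat with some successor in Z. Z1 = {0, 4}; fixed.
Sat(EG safe) = {0, 4}
6 ∉ Sat(EG safe) = {0, 4}, so the formula does not hold at 6.

No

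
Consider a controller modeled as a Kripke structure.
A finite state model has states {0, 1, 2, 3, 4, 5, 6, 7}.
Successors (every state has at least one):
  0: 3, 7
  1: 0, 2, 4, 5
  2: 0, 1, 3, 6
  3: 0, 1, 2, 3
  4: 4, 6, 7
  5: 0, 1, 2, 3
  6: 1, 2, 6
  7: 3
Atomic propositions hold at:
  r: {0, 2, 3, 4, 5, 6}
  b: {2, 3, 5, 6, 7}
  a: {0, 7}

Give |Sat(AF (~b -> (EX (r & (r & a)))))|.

7

Sat(~b) = {0, 1, 4}
Sat(r & a) = {0}
Sat(r & (r & a)) = {0}
Sat(EX (r & (r & a))) = {s : some successor in {0}} = {1, 2, 3, 5}
Sat(~b -> (EX (r & (r & a)))) = {1, 2, 3, 5, 6, 7}
AF (~b -> (EX (r & (r & a)))): least fixpoint, start Z0 = {1, 2, 3, 5, 6, 7}, add states with every successor in Z. Z1 = {0, 1, 2, 3, 5, 6, 7}; fixed.
Sat(AF (~b -> (EX (r & (r & a))))) = {0, 1, 2, 3, 5, 6, 7}
|Sat(AF (~b -> (EX (r & (r & a)))))| = |{0, 1, 2, 3, 5, 6, 7}| = 7.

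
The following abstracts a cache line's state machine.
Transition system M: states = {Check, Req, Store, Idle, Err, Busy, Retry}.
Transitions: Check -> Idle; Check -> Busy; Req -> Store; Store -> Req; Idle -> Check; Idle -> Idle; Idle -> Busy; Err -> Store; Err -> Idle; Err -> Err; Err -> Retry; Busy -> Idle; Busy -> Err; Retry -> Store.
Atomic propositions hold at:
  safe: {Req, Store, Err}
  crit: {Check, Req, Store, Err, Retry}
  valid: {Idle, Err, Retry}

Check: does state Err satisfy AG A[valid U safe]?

No

A[valid U safe]: least fixpoint, start Z0 = Sat(safe) = {Req, Store, Err}, add states in Sat(valid) with every successor in Z. Z1 = {Req, Store, Err, Retry}; fixed.
Sat(A[valid U safe]) = {Req, Store, Err, Retry}
AG A[valid U safe]: greatest fixpoint, start Z0 = {Req, Store, Err, Retry}, keep only states in Sat with every successor in Z. Z1 = {Req, Store, Retry}; fixed.
Sat(AG A[valid U safe]) = {Req, Store, Retry}
Err ∉ Sat(AG A[valid U safe]) = {Req, Store, Retry}, so the formula does not hold at Err.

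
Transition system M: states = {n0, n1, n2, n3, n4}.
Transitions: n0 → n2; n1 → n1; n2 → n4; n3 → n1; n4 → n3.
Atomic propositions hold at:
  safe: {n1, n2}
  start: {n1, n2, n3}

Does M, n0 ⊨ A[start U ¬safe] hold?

Sat(¬safe) = {n0, n3, n4}
A[start U ¬safe]: least fixpoint, start Z0 = Sat(¬safe) = {n0, n3, n4}, add states in Sat(start) with every successor in Z. Z1 = {n0, n2, n3, n4}; fixed.
Sat(A[start U ¬safe]) = {n0, n2, n3, n4}
n0 ∈ Sat(A[start U ¬safe]) = {n0, n2, n3, n4}, so the formula holds at n0.

Yes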